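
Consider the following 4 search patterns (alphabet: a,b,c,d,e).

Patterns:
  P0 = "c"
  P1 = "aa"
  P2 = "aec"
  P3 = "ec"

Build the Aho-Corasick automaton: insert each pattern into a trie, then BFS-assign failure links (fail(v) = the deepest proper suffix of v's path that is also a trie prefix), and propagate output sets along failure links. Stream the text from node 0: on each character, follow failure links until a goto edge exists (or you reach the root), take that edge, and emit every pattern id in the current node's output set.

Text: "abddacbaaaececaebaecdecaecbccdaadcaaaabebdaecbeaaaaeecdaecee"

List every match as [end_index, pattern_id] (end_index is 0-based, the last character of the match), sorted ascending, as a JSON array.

Construct AC machine:
Trie nodes:
  n0 'ε': a→2 c→1 e→6
  n1 'c': ·  ←P0
  n2 'a': a→3 e→4
  n3 'aa': ·  ←P1
  n4 'ae': c→5
  n5 'aec': ·  ←P2
  n6 'e': c→7
  n7 'ec': ·  ←P3

BFS fail/out derivation:
  fail(1) 'c': from fail(0)=0 chase 'c': 0 ⇒ 0;  out={0}∪out(0)={0}
  fail(2) 'a': from fail(0)=0 chase 'a': 0 ⇒ 0;  out=∅∪out(0)=∅
  fail(6) 'e': from fail(0)=0 chase 'e': 0 ⇒ 0;  out=∅∪out(0)=∅
  fail(3) 'aa': from fail(2)=0 chase 'a': 0 ⇒ 2;  out={1}∪out(2)={1}
  fail(4) 'ae': from fail(2)=0 chase 'e': 0 ⇒ 6;  out=∅∪out(6)=∅
  fail(7) 'ec': from fail(6)=0 chase 'c': 0 ⇒ 1;  out={3}∪out(1)={0,3}
  fail(5) 'aec': from fail(4)=6 chase 'c': 6 ⇒ 7;  out={2}∪out(7)={0,2,3}

Run:
[0] read 'a'  n0⇒n2
[1] read 'b'  n2⇒n0 ·f
[2] read 'd'  n0⇒n0
[3] read 'd'  n0⇒n0
[4] read 'a'  n0⇒n2
[5] read 'c'  n2⇒n1 ·f  emit P0@[5:5]
[6] read 'b'  n1⇒n0 ·f
[7] read 'a'  n0⇒n2
[8] read 'a'  n2⇒n3  emit P1@[7:8]
[9] read 'a'  n3⇒n3 ·f  emit P1@[8:9]
[10] read 'e'  n3⇒n4 ·f
[11] read 'c'  n4⇒n5  emit P0@[11:11],P2@[9:11],P3@[10:11]
[12] read 'e'  n5⇒n6 ·f
[13] read 'c'  n6⇒n7  emit P0@[13:13],P3@[12:13]
[14] read 'a'  n7⇒n2 ·f
[15] read 'e'  n2⇒n4
[16] read 'b'  n4⇒n0 ·f
[17] read 'a'  n0⇒n2
[18] read 'e'  n2⇒n4
[19] read 'c'  n4⇒n5  emit P0@[19:19],P2@[17:19],P3@[18:19]
[20] read 'd'  n5⇒n0 ·f
[21] read 'e'  n0⇒n6
[22] read 'c'  n6⇒n7  emit P0@[22:22],P3@[21:22]
[23] read 'a'  n7⇒n2 ·f
[24] read 'e'  n2⇒n4
[25] read 'c'  n4⇒n5  emit P0@[25:25],P2@[23:25],P3@[24:25]
[26] read 'b'  n5⇒n0 ·f
[27] read 'c'  n0⇒n1  emit P0@[27:27]
[28] read 'c'  n1⇒n1 ·f  emit P0@[28:28]
[29] read 'd'  n1⇒n0 ·f
[30] read 'a'  n0⇒n2
[31] read 'a'  n2⇒n3  emit P1@[30:31]
[32] read 'd'  n3⇒n0 ·f
[33] read 'c'  n0⇒n1  emit P0@[33:33]
[34] read 'a'  n1⇒n2 ·f
[35] read 'a'  n2⇒n3  emit P1@[34:35]
[36] read 'a'  n3⇒n3 ·f  emit P1@[35:36]
[37] read 'a'  n3⇒n3 ·f  emit P1@[36:37]
[38] read 'b'  n3⇒n0 ·f
[39] read 'e'  n0⇒n6
[40] read 'b'  n6⇒n0 ·f
[41] read 'd'  n0⇒n0
[42] read 'a'  n0⇒n2
[43] read 'e'  n2⇒n4
[44] read 'c'  n4⇒n5  emit P0@[44:44],P2@[42:44],P3@[43:44]
[45] read 'b'  n5⇒n0 ·f
[46] read 'e'  n0⇒n6
[47] read 'a'  n6⇒n2 ·f
[48] read 'a'  n2⇒n3  emit P1@[47:48]
[49] read 'a'  n3⇒n3 ·f  emit P1@[48:49]
[50] read 'a'  n3⇒n3 ·f  emit P1@[49:50]
[51] read 'e'  n3⇒n4 ·f
[52] read 'e'  n4⇒n6 ·f
[53] read 'c'  n6⇒n7  emit P0@[53:53],P3@[52:53]
[54] read 'd'  n7⇒n0 ·f
[55] read 'a'  n0⇒n2
[56] read 'e'  n2⇒n4
[57] read 'c'  n4⇒n5  emit P0@[57:57],P2@[55:57],P3@[56:57]
[58] read 'e'  n5⇒n6 ·f
[59] read 'e'  n6⇒n6 ·f

All matches (sorted): [[5,0],[8,1],[9,1],[11,0],[11,2],[11,3],[13,0],[13,3],[19,0],[19,2],[19,3],[22,0],[22,3],[25,0],[25,2],[25,3],[27,0],[28,0],[31,1],[33,0],[35,1],[36,1],[37,1],[44,0],[44,2],[44,3],[48,1],[49,1],[50,1],[53,0],[53,3],[57,0],[57,2],[57,3]]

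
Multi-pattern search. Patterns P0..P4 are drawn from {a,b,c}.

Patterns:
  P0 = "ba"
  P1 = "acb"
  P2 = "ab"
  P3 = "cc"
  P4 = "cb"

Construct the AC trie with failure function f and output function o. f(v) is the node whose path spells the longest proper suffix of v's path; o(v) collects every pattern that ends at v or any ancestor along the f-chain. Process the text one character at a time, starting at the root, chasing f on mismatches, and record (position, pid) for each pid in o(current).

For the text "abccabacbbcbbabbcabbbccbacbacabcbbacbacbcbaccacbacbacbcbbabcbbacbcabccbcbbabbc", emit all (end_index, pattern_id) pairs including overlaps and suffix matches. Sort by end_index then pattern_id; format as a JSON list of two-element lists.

Build automaton:
Trie (insert patterns):
  0='ε' goto a→3 b→1 c→7
  1='b' goto a→2
  2='ba' goto ·  [P0 ends]
  3='a' goto b→6 c→4
  4='ac' goto b→5
  5='acb' goto ·  [P1 ends]
  6='ab' goto ·  [P2 ends]
  7='c' goto b→9 c→8
  8='cc' goto ·  [P3 ends]
  9='cb' goto ·  [P4 ends]

Failure links (BFS by depth):
  fail(1) 'b': from fail(0)=0 chase 'b': 0 ⇒ 0;  out=∅∪out(0)=∅
  fail(3) 'a': from fail(0)=0 chase 'a': 0 ⇒ 0;  out=∅∪out(0)=∅
  fail(7) 'c': from fail(0)=0 chase 'c': 0 ⇒ 0;  out=∅∪out(0)=∅
  fail(2) 'ba': from fail(1)=0 chase 'a': 0 ⇒ 3;  out={0}∪out(3)={0}
  fail(4) 'ac': from fail(3)=0 chase 'c': 0 ⇒ 7;  out=∅∪out(7)=∅
  fail(6) 'ab': from fail(3)=0 chase 'b': 0 ⇒ 1;  out={2}∪out(1)={2}
  fail(8) 'cc': from fail(7)=0 chase 'c': 0 ⇒ 7;  out={3}∪out(7)={3}
  fail(9) 'cb': from fail(7)=0 chase 'b': 0 ⇒ 1;  out={4}∪out(1)={4}
  fail(5) 'acb': from fail(4)=7 chase 'b': 7 ⇒ 9;  out={1}∪out(9)={1,4}

Scan:
[0] read 'a'  n0⇒n3
[1] read 'b'  n3⇒n6  emit P2@[0:1]
[2] read 'c'  n6⇒n7 (fail-walked)
[3] read 'c'  n7⇒n8  emit P3@[2:3]
[4] read 'a'  n8⇒n3 (fail-walked)
[5] read 'b'  n3⇒n6  emit P2@[4:5]
[6] read 'a'  n6⇒n2 (fail-walked)  emit P0@[5:6]
[7] read 'c'  n2⇒n4 (fail-walked)
[8] read 'b'  n4⇒n5  emit P1@[6:8],P4@[7:8]
[9] read 'b'  n5⇒n1 (fail-walked)
[10] read 'c'  n1⇒n7 (fail-walked)
[11] read 'b'  n7⇒n9  emit P4@[10:11]
[12] read 'b'  n9⇒n1 (fail-walked)
[13] read 'a'  n1⇒n2  emit P0@[12:13]
[14] read 'b'  n2⇒n6 (fail-walked)  emit P2@[13:14]
[15] read 'b'  n6⇒n1 (fail-walked)
[16] read 'c'  n1⇒n7 (fail-walked)
[17] read 'a'  n7⇒n3 (fail-walked)
[18] read 'b'  n3⇒n6  emit P2@[17:18]
[19] read 'b'  n6⇒n1 (fail-walked)
[20] read 'b'  n1⇒n1 (fail-walked)
[21] read 'c'  n1⇒n7 (fail-walked)
[22] read 'c'  n7⇒n8  emit P3@[21:22]
[23] read 'b'  n8⇒n9 (fail-walked)  emit P4@[22:23]
[24] read 'a'  n9⇒n2 (fail-walked)  emit P0@[23:24]
[25] read 'c'  n2⇒n4 (fail-walked)
[26] read 'b'  n4⇒n5  emit P1@[24:26],P4@[25:26]
[27] read 'a'  n5⇒n2 (fail-walked)  emit P0@[26:27]
[28] read 'c'  n2⇒n4 (fail-walked)
[29] read 'a'  n4⇒n3 (fail-walked)
[30] read 'b'  n3⇒n6  emit P2@[29:30]
[31] read 'c'  n6⇒n7 (fail-walked)
[32] read 'b'  n7⇒n9  emit P4@[31:32]
[33] read 'b'  n9⇒n1 (fail-walked)
[34] read 'a'  n1⇒n2  emit P0@[33:34]
[35] read 'c'  n2⇒n4 (fail-walked)
[36] read 'b'  n4⇒n5  emit P1@[34:36],P4@[35:36]
[37] read 'a'  n5⇒n2 (fail-walked)  emit P0@[36:37]
[38] read 'c'  n2⇒n4 (fail-walked)
[39] read 'b'  n4⇒n5  emit P1@[37:39],P4@[38:39]
[40] read 'c'  n5⇒n7 (fail-walked)
[41] read 'b'  n7⇒n9  emit P4@[40:41]
[42] read 'a'  n9⇒n2 (fail-walked)  emit P0@[41:42]
[43] read 'c'  n2⇒n4 (fail-walked)
[44] read 'c'  n4⇒n8 (fail-walked)  emit P3@[43:44]
[45] read 'a'  n8⇒n3 (fail-walked)
[46] read 'c'  n3⇒n4
[47] read 'b'  n4⇒n5  emit P1@[45:47],P4@[46:47]
[48] read 'a'  n5⇒n2 (fail-walked)  emit P0@[47:48]
[49] read 'c'  n2⇒n4 (fail-walked)
[50] read 'b'  n4⇒n5  emit P1@[48:50],P4@[49:50]
[51] read 'a'  n5⇒n2 (fail-walked)  emit P0@[50:51]
[52] read 'c'  n2⇒n4 (fail-walked)
[53] read 'b'  n4⇒n5  emit P1@[51:53],P4@[52:53]
[54] read 'c'  n5⇒n7 (fail-walked)
[55] read 'b'  n7⇒n9  emit P4@[54:55]
[56] read 'b'  n9⇒n1 (fail-walked)
[57] read 'a'  n1⇒n2  emit P0@[56:57]
[58] read 'b'  n2⇒n6 (fail-walked)  emit P2@[57:58]
[59] read 'c'  n6⇒n7 (fail-walked)
[60] read 'b'  n7⇒n9  emit P4@[59:60]
[61] read 'b'  n9⇒n1 (fail-walked)
[62] read 'a'  n1⇒n2  emit P0@[61:62]
[63] read 'c'  n2⇒n4 (fail-walked)
[64] read 'b'  n4⇒n5  emit P1@[62:64],P4@[63:64]
[65] read 'c'  n5⇒n7 (fail-walked)
[66] read 'a'  n7⇒n3 (fail-walked)
[67] read 'b'  n3⇒n6  emit P2@[66:67]
[68] read 'c'  n6⇒n7 (fail-walked)
[69] read 'c'  n7⇒n8  emit P3@[68:69]
[70] read 'b'  n8⇒n9 (fail-walked)  emit P4@[69:70]
[71] read 'c'  n9⇒n7 (fail-walked)
[72] read 'b'  n7⇒n9  emit P4@[71:72]
[73] read 'b'  n9⇒n1 (fail-walked)
[74] read 'a'  n1⇒n2  emit P0@[73:74]
[75] read 'b'  n2⇒n6 (fail-walked)  emit P2@[74:75]
[76] read 'b'  n6⇒n1 (fail-walked)
[77] read 'c'  n1⇒n7 (fail-walked)

Result: [[1,2],[3,3],[5,2],[6,0],[8,1],[8,4],[11,4],[13,0],[14,2],[18,2],[22,3],[23,4],[24,0],[26,1],[26,4],[27,0],[30,2],[32,4],[34,0],[36,1],[36,4],[37,0],[39,1],[39,4],[41,4],[42,0],[44,3],[47,1],[47,4],[48,0],[50,1],[50,4],[51,0],[53,1],[53,4],[55,4],[57,0],[58,2],[60,4],[62,0],[64,1],[64,4],[67,2],[69,3],[70,4],[72,4],[74,0],[75,2]]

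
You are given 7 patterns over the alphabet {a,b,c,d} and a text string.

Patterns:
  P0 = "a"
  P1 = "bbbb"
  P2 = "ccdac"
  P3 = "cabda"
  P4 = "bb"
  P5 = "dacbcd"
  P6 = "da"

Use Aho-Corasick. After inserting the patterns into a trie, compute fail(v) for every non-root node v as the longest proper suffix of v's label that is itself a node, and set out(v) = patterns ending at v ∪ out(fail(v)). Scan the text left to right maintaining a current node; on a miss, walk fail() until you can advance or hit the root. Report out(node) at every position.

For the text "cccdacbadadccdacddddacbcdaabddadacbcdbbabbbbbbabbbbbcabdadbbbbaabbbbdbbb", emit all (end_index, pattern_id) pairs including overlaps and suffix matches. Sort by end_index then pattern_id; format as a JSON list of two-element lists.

Construct AC machine:
Trie (insert patterns):
  n0 'ε': a→1 b→2 c→6 d→15
  n1 'a': ·  ←P0
  n2 'b': b→3
  n3 'bb': b→4  ←P4
  n4 'bbb': b→5
  n5 'bbbb': ·  ←P1
  n6 'c': a→11 c→7
  n7 'cc': d→8
  n8 'ccd': a→9
  n9 'ccda': c→10
  n10 'ccdac': ·  ←P2
  n11 'ca': b→12
  n12 'cab': d→13
  n13 'cabd': a→14
  n14 'cabda': ·  ←P3
  n15 'd': a→16
  n16 'da': c→17  ←P6
  n17 'dac': b→18
  n18 'dacb': c→19
  n19 'dacbc': d→20
  n20 'dacbcd': ·  ←P5

BFS fail/out derivation:
  n1('a'): parent n0 fail=0; on 'a' 0 → fail=0;  out {0}∪∅={0}
  n2('b'): parent n0 fail=0; on 'b' 0 → fail=0;  out ∅∪∅=∅
  n6('c'): parent n0 fail=0; on 'c' 0 → fail=0;  out ∅∪∅=∅
  n15('d'): parent n0 fail=0; on 'd' 0 → fail=0;  out ∅∪∅=∅
  n3('bb'): parent n2 fail=0; on 'b' 0 → fail=2;  out {4}∪∅={4}
  n7('cc'): parent n6 fail=0; on 'c' 0 → fail=6;  out ∅∪∅=∅
  n11('ca'): parent n6 fail=0; on 'a' 0 → fail=1;  out ∅∪{0}={0}
  n16('da'): parent n15 fail=0; on 'a' 0 → fail=1;  out {6}∪{0}={0,6}
  n4('bbb'): parent n3 fail=2; on 'b' 2 → fail=3;  out ∅∪{4}={4}
  n8('ccd'): parent n7 fail=6; on 'd' 6→0 → fail=15;  out ∅∪∅=∅
  n12('cab'): parent n11 fail=1; on 'b' 1→0 → fail=2;  out ∅∪∅=∅
  n17('dac'): parent n16 fail=1; on 'c' 1→0 → fail=6;  out ∅∪∅=∅
  n5('bbbb'): parent n4 fail=3; on 'b' 3 → fail=4;  out {1}∪{4}={1,4}
  n9('ccda'): parent n8 fail=15; on 'a' 15 → fail=16;  out ∅∪{0,6}={0,6}
  n13('cabd'): parent n12 fail=2; on 'd' 2→0 → fail=15;  out ∅∪∅=∅
  n18('dacb'): parent n17 fail=6; on 'b' 6→0 → fail=2;  out ∅∪∅=∅
  n10('ccdac'): parent n9 fail=16; on 'c' 16 → fail=17;  out {2}∪∅={2}
  n14('cabda'): parent n13 fail=15; on 'a' 15 → fail=16;  out {3}∪{0,6}={0,3,6}
  n19('dacbc'): parent n18 fail=2; on 'c' 2→0 → fail=6;  out ∅∪∅=∅
  n20('dacbcd'): parent n19 fail=6; on 'd' 6→0 → fail=15;  out {5}∪∅={5}

Scan:
pos 0 'c': at 6
pos 1 'c': at 7
pos 2 'c': at 7 ·f
pos 3 'd': at 8
pos 4 'a': at 9  emit P0@[4:4],P6@[3:4]
pos 5 'c': at 10  emit P2@[1:5]
pos 6 'b': at 18 ·f
pos 7 'a': at 1 ·f  emit P0@[7:7]
pos 8 'd': at 15 ·f
pos 9 'a': at 16  emit P0@[9:9],P6@[8:9]
pos 10 'd': at 15 ·f
pos 11 'c': at 6 ·f
pos 12 'c': at 7
pos 13 'd': at 8
pos 14 'a': at 9  emit P0@[14:14],P6@[13:14]
pos 15 'c': at 10  emit P2@[11:15]
pos 16 'd': at 15 ·f
pos 17 'd': at 15 ·f
pos 18 'd': at 15 ·f
pos 19 'd': at 15 ·f
pos 20 'a': at 16  emit P0@[20:20],P6@[19:20]
pos 21 'c': at 17
pos 22 'b': at 18
pos 23 'c': at 19
pos 24 'd': at 20  emit P5@[19:24]
pos 25 'a': at 16 ·f  emit P0@[25:25],P6@[24:25]
pos 26 'a': at 1 ·f  emit P0@[26:26]
pos 27 'b': at 2 ·f
pos 28 'd': at 15 ·f
pos 29 'd': at 15 ·f
pos 30 'a': at 16  emit P0@[30:30],P6@[29:30]
pos 31 'd': at 15 ·f
pos 32 'a': at 16  emit P0@[32:32],P6@[31:32]
pos 33 'c': at 17
pos 34 'b': at 18
pos 35 'c': at 19
pos 36 'd': at 20  emit P5@[31:36]
pos 37 'b': at 2 ·f
pos 38 'b': at 3  emit P4@[37:38]
pos 39 'a': at 1 ·f  emit P0@[39:39]
pos 40 'b': at 2 ·f
pos 41 'b': at 3  emit P4@[40:41]
pos 42 'b': at 4  emit P4@[41:42]
pos 43 'b': at 5  emit P1@[40:43],P4@[42:43]
pos 44 'b': at 5 ·f  emit P1@[41:44],P4@[43:44]
pos 45 'b': at 5 ·f  emit P1@[42:45],P4@[44:45]
pos 46 'a': at 1 ·f  emit P0@[46:46]
pos 47 'b': at 2 ·f
pos 48 'b': at 3  emit P4@[47:48]
pos 49 'b': at 4  emit P4@[48:49]
pos 50 'b': at 5  emit P1@[47:50],P4@[49:50]
pos 51 'b': at 5 ·f  emit P1@[48:51],P4@[50:51]
pos 52 'c': at 6 ·f
pos 53 'a': at 11  emit P0@[53:53]
pos 54 'b': at 12
pos 55 'd': at 13
pos 56 'a': at 14  emit P0@[56:56],P3@[52:56],P6@[55:56]
pos 57 'd': at 15 ·f
pos 58 'b': at 2 ·f
pos 59 'b': at 3  emit P4@[58:59]
pos 60 'b': at 4  emit P4@[59:60]
pos 61 'b': at 5  emit P1@[58:61],P4@[60:61]
pos 62 'a': at 1 ·f  emit P0@[62:62]
pos 63 'a': at 1 ·f  emit P0@[63:63]
pos 64 'b': at 2 ·f
pos 65 'b': at 3  emit P4@[64:65]
pos 66 'b': at 4  emit P4@[65:66]
pos 67 'b': at 5  emit P1@[64:67],P4@[66:67]
pos 68 'd': at 15 ·f
pos 69 'b': at 2 ·f
pos 70 'b': at 3  emit P4@[69:70]
pos 71 'b': at 4  emit P4@[70:71]

Matches: [[4,0],[4,6],[5,2],[7,0],[9,0],[9,6],[14,0],[14,6],[15,2],[20,0],[20,6],[24,5],[25,0],[25,6],[26,0],[30,0],[30,6],[32,0],[32,6],[36,5],[38,4],[39,0],[41,4],[42,4],[43,1],[43,4],[44,1],[44,4],[45,1],[45,4],[46,0],[48,4],[49,4],[50,1],[50,4],[51,1],[51,4],[53,0],[56,0],[56,3],[56,6],[59,4],[60,4],[61,1],[61,4],[62,0],[63,0],[65,4],[66,4],[67,1],[67,4],[70,4],[71,4]]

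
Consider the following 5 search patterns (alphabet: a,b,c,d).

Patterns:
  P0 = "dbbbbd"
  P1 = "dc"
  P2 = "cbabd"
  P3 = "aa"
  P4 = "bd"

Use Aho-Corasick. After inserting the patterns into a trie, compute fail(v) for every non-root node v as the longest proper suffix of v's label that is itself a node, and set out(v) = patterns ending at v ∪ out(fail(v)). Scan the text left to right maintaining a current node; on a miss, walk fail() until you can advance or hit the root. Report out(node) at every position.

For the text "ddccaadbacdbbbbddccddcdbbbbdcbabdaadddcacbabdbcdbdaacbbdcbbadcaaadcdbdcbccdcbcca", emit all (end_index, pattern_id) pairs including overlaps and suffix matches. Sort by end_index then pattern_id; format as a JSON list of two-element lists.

Build automaton:
Trie nodes:
  0='ε' goto a→13 b→15 c→8 d→1
  1='d' goto b→2 c→7
  2='db' goto b→3
  3='dbb' goto b→4
  4='dbbb' goto b→5
  5='dbbbb' goto d→6
  6='dbbbbd' goto ·  [P0 ends]
  7='dc' goto ·  [P1 ends]
  8='c' goto b→9
  9='cb' goto a→10
  10='cba' goto b→11
  11='cbab' goto d→12
  12='cbabd' goto ·  [P2 ends]
  13='a' goto a→14
  14='aa' goto ·  [P3 ends]
  15='b' goto d→16
  16='bd' goto ·  [P4 ends]

Failure links (BFS by depth):
  n1('d'): parent n0 fail=0; on 'd' 0 → fail=0;  out ∅∪∅=∅
  n8('c'): parent n0 fail=0; on 'c' 0 → fail=0;  out ∅∪∅=∅
  n13('a'): parent n0 fail=0; on 'a' 0 → fail=0;  out ∅∪∅=∅
  n15('b'): parent n0 fail=0; on 'b' 0 → fail=0;  out ∅∪∅=∅
  n2('db'): parent n1 fail=0; on 'b' 0 → fail=15;  out ∅∪∅=∅
  n7('dc'): parent n1 fail=0; on 'c' 0 → fail=8;  out {1}∪∅={1}
  n9('cb'): parent n8 fail=0; on 'b' 0 → fail=15;  out ∅∪∅=∅
  n14('aa'): parent n13 fail=0; on 'a' 0 → fail=13;  out {3}∪∅={3}
  n16('bd'): parent n15 fail=0; on 'd' 0 → fail=1;  out {4}∪∅={4}
  n3('dbb'): parent n2 fail=15; on 'b' 15→0 → fail=15;  out ∅∪∅=∅
  n10('cba'): parent n9 fail=15; on 'a' 15→0 → fail=13;  out ∅∪∅=∅
  n4('dbbb'): parent n3 fail=15; on 'b' 15→0 → fail=15;  out ∅∪∅=∅
  n11('cbab'): parent n10 fail=13; on 'b' 13→0 → fail=15;  out ∅∪∅=∅
  n5('dbbbb'): parent n4 fail=15; on 'b' 15→0 → fail=15;  out ∅∪∅=∅
  n12('cbabd'): parent n11 fail=15; on 'd' 15 → fail=16;  out {2}∪{4}={2,4}
  n6('dbbbbd'): parent n5 fail=15; on 'd' 15 → fail=16;  out {0}∪{4}={0,4}

Scan:
[0] read 'd'  n0⇒n1
[1] read 'd'  n1⇒n1 (via fail)
[2] read 'c'  n1⇒n7  → match P1@[1:2]
[3] read 'c'  n7⇒n8 (via fail)
[4] read 'a'  n8⇒n13 (via fail)
[5] read 'a'  n13⇒n14  → match P3@[4:5]
[6] read 'd'  n14⇒n1 (via fail)
[7] read 'b'  n1⇒n2
[8] read 'a'  n2⇒n13 (via fail)
[9] read 'c'  n13⇒n8 (via fail)
[10] read 'd'  n8⇒n1 (via fail)
[11] read 'b'  n1⇒n2
[12] read 'b'  n2⇒n3
[13] read 'b'  n3⇒n4
[14] read 'b'  n4⇒n5
[15] read 'd'  n5⇒n6  → match P0@[10:15],P4@[14:15]
[16] read 'd'  n6⇒n1 (via fail)
[17] read 'c'  n1⇒n7  → match P1@[16:17]
[18] read 'c'  n7⇒n8 (via fail)
[19] read 'd'  n8⇒n1 (via fail)
[20] read 'd'  n1⇒n1 (via fail)
[21] read 'c'  n1⇒n7  → match P1@[20:21]
[22] read 'd'  n7⇒n1 (via fail)
[23] read 'b'  n1⇒n2
[24] read 'b'  n2⇒n3
[25] read 'b'  n3⇒n4
[26] read 'b'  n4⇒n5
[27] read 'd'  n5⇒n6  → match P0@[22:27],P4@[26:27]
[28] read 'c'  n6⇒n7 (via fail)  → match P1@[27:28]
[29] read 'b'  n7⇒n9 (via fail)
[30] read 'a'  n9⇒n10
[31] read 'b'  n10⇒n11
[32] read 'd'  n11⇒n12  → match P2@[28:32],P4@[31:32]
[33] read 'a'  n12⇒n13 (via fail)
[34] read 'a'  n13⇒n14  → match P3@[33:34]
[35] read 'd'  n14⇒n1 (via fail)
[36] read 'd'  n1⇒n1 (via fail)
[37] read 'd'  n1⇒n1 (via fail)
[38] read 'c'  n1⇒n7  → match P1@[37:38]
[39] read 'a'  n7⇒n13 (via fail)
[40] read 'c'  n13⇒n8 (via fail)
[41] read 'b'  n8⇒n9
[42] read 'a'  n9⇒n10
[43] read 'b'  n10⇒n11
[44] read 'd'  n11⇒n12  → match P2@[40:44],P4@[43:44]
[45] read 'b'  n12⇒n2 (via fail)
[46] read 'c'  n2⇒n8 (via fail)
[47] read 'd'  n8⇒n1 (via fail)
[48] read 'b'  n1⇒n2
[49] read 'd'  n2⇒n16 (via fail)  → match P4@[48:49]
[50] read 'a'  n16⇒n13 (via fail)
[51] read 'a'  n13⇒n14  → match P3@[50:51]
[52] read 'c'  n14⇒n8 (via fail)
[53] read 'b'  n8⇒n9
[54] read 'b'  n9⇒n15 (via fail)
[55] read 'd'  n15⇒n16  → match P4@[54:55]
[56] read 'c'  n16⇒n7 (via fail)  → match P1@[55:56]
[57] read 'b'  n7⇒n9 (via fail)
[58] read 'b'  n9⇒n15 (via fail)
[59] read 'a'  n15⇒n13 (via fail)
[60] read 'd'  n13⇒n1 (via fail)
[61] read 'c'  n1⇒n7  → match P1@[60:61]
[62] read 'a'  n7⇒n13 (via fail)
[63] read 'a'  n13⇒n14  → match P3@[62:63]
[64] read 'a'  n14⇒n14 (via fail)  → match P3@[63:64]
[65] read 'd'  n14⇒n1 (via fail)
[66] read 'c'  n1⇒n7  → match P1@[65:66]
[67] read 'd'  n7⇒n1 (via fail)
[68] read 'b'  n1⇒n2
[69] read 'd'  n2⇒n16 (via fail)  → match P4@[68:69]
[70] read 'c'  n16⇒n7 (via fail)  → match P1@[69:70]
[71] read 'b'  n7⇒n9 (via fail)
[72] read 'c'  n9⇒n8 (via fail)
[73] read 'c'  n8⇒n8 (via fail)
[74] read 'd'  n8⇒n1 (via fail)
[75] read 'c'  n1⇒n7  → match P1@[74:75]
[76] read 'b'  n7⇒n9 (via fail)
[77] read 'c'  n9⇒n8 (via fail)
[78] read 'c'  n8⇒n8 (via fail)
[79] read 'a'  n8⇒n13 (via fail)

Matches: [[2,1],[5,3],[15,0],[15,4],[17,1],[21,1],[27,0],[27,4],[28,1],[32,2],[32,4],[34,3],[38,1],[44,2],[44,4],[49,4],[51,3],[55,4],[56,1],[61,1],[63,3],[64,3],[66,1],[69,4],[70,1],[75,1]]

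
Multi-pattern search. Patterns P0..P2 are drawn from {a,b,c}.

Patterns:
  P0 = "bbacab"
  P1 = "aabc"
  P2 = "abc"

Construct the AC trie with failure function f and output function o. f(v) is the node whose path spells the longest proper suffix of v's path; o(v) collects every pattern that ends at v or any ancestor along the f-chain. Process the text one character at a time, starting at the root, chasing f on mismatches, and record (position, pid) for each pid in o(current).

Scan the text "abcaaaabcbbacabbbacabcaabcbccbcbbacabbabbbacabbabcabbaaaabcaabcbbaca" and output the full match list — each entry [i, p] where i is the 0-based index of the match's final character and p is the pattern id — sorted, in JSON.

Construct AC machine:
Trie nodes:
  n0 'ε': a→7 b→1
  n1 'b': b→2
  n2 'bb': a→3
  n3 'bba': c→4
  n4 'bbac': a→5
  n5 'bbaca': b→6
  n6 'bbacab': ·  ←P0
  n7 'a': a→8 b→11
  n8 'aa': b→9
  n9 'aab': c→10
  n10 'aabc': ·  ←P1
  n11 'ab': c→12
  n12 'abc': ·  ←P2

BFS fail/out derivation:
  n1('b'): parent n0 fail=0; on 'b' 0 → fail=0;  out ∅∪∅=∅
  n7('a'): parent n0 fail=0; on 'a' 0 → fail=0;  out ∅∪∅=∅
  n2('bb'): parent n1 fail=0; on 'b' 0 → fail=1;  out ∅∪∅=∅
  n8('aa'): parent n7 fail=0; on 'a' 0 → fail=7;  out ∅∪∅=∅
  n11('ab'): parent n7 fail=0; on 'b' 0 → fail=1;  out ∅∪∅=∅
  n3('bba'): parent n2 fail=1; on 'a' 1→0 → fail=7;  out ∅∪∅=∅
  n9('aab'): parent n8 fail=7; on 'b' 7 → fail=11;  out ∅∪∅=∅
  n12('abc'): parent n11 fail=1; on 'c' 1→0 → fail=0;  out {2}∪∅={2}
  n4('bbac'): parent n3 fail=7; on 'c' 7→0 → fail=0;  out ∅∪∅=∅
  n10('aabc'): parent n9 fail=11; on 'c' 11 → fail=12;  out {1}∪{2}={1,2}
  n5('bbaca'): parent n4 fail=0; on 'a' 0 → fail=7;  out ∅∪∅=∅
  n6('bbacab'): parent n5 fail=7; on 'b' 7 → fail=11;  out {0}∪∅={0}

Run:
i=0 'a': node 0→7
i=1 'b': node 7→11
i=2 'c': node 11→12  emit P2@[0:2]
i=3 'a': node 12→7 ·f
i=4 'a': node 7→8
i=5 'a': node 8→8 ·f
i=6 'a': node 8→8 ·f
i=7 'b': node 8→9
i=8 'c': node 9→10  emit P1@[5:8],P2@[6:8]
i=9 'b': node 10→1 ·f
i=10 'b': node 1→2
i=11 'a': node 2→3
i=12 'c': node 3→4
i=13 'a': node 4→5
i=14 'b': node 5→6  emit P0@[9:14]
i=15 'b': node 6→2 ·f
i=16 'b': node 2→2 ·f
i=17 'a': node 2→3
i=18 'c': node 3→4
i=19 'a': node 4→5
i=20 'b': node 5→6  emit P0@[15:20]
i=21 'c': node 6→12 ·f  emit P2@[19:21]
i=22 'a': node 12→7 ·f
i=23 'a': node 7→8
i=24 'b': node 8→9
i=25 'c': node 9→10  emit P1@[22:25],P2@[23:25]
i=26 'b': node 10→1 ·f
i=27 'c': node 1→0 ·f
i=28 'c': node 0→0
i=29 'b': node 0→1
i=30 'c': node 1→0 ·f
i=31 'b': node 0→1
i=32 'b': node 1→2
i=33 'a': node 2→3
i=34 'c': node 3→4
i=35 'a': node 4→5
i=36 'b': node 5→6  emit P0@[31:36]
i=37 'b': node 6→2 ·f
i=38 'a': node 2→3
i=39 'b': node 3→11 ·f
i=40 'b': node 11→2 ·f
i=41 'b': node 2→2 ·f
i=42 'a': node 2→3
i=43 'c': node 3→4
i=44 'a': node 4→5
i=45 'b': node 5→6  emit P0@[40:45]
i=46 'b': node 6→2 ·f
i=47 'a': node 2→3
i=48 'b': node 3→11 ·f
i=49 'c': node 11→12  emit P2@[47:49]
i=50 'a': node 12→7 ·f
i=51 'b': node 7→11
i=52 'b': node 11→2 ·f
i=53 'a': node 2→3
i=54 'a': node 3→8 ·f
i=55 'a': node 8→8 ·f
i=56 'a': node 8→8 ·f
i=57 'b': node 8→9
i=58 'c': node 9→10  emit P1@[55:58],P2@[56:58]
i=59 'a': node 10→7 ·f
i=60 'a': node 7→8
i=61 'b': node 8→9
i=62 'c': node 9→10  emit P1@[59:62],P2@[60:62]
i=63 'b': node 10→1 ·f
i=64 'b': node 1→2
i=65 'a': node 2→3
i=66 'c': node 3→4
i=67 'a': node 4→5

All matches (sorted): [[2,2],[8,1],[8,2],[14,0],[20,0],[21,2],[25,1],[25,2],[36,0],[45,0],[49,2],[58,1],[58,2],[62,1],[62,2]]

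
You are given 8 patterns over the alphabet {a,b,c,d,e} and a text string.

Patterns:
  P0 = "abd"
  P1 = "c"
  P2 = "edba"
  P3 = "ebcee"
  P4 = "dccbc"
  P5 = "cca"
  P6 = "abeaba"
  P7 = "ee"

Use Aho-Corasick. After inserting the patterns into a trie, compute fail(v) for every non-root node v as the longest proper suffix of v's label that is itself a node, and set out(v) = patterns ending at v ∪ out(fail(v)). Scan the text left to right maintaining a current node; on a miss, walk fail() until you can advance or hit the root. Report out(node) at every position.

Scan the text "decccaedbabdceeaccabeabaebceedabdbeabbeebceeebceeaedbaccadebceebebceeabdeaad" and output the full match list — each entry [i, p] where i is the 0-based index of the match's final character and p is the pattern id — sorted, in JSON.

Construct AC machine:
Trie (insert patterns):
  0='ε' goto a→1 c→4 d→13 e→5
  1='a' goto b→2
  2='ab' goto d→3 e→20
  3='abd' goto ·  ←P0
  4='c' goto c→18  ←P1
  5='e' goto b→9 d→6 e→24
  6='ed' goto b→7
  7='edb' goto a→8
  8='edba' goto ·  ←P2
  9='eb' goto c→10
  10='ebc' goto e→11
  11='ebce' goto e→12
  12='ebcee' goto ·  ←P3
  13='d' goto c→14
  14='dc' goto c→15
  15='dcc' goto b→16
  16='dccb' goto c→17
  17='dccbc' goto ·  ←P4
  18='cc' goto a→19
  19='cca' goto ·  ←P5
  20='abe' goto a→21
  21='abea' goto b→22
  22='abeab' goto a→23
  23='abeaba' goto ·  ←P6
  24='ee' goto ·  ←P7

Failure links (BFS by depth):
  n1('a'): parent n0 fail=0; on 'a' 0 → fail=0;  out ∅∪∅=∅
  n4('c'): parent n0 fail=0; on 'c' 0 → fail=0;  out {1}∪∅={1}
  n5('e'): parent n0 fail=0; on 'e' 0 → fail=0;  out ∅∪∅=∅
  n13('d'): parent n0 fail=0; on 'd' 0 → fail=0;  out ∅∪∅=∅
  n2('ab'): parent n1 fail=0; on 'b' 0 → fail=0;  out ∅∪∅=∅
  n6('ed'): parent n5 fail=0; on 'd' 0 → fail=13;  out ∅∪∅=∅
  n9('eb'): parent n5 fail=0; on 'b' 0 → fail=0;  out ∅∪∅=∅
  n14('dc'): parent n13 fail=0; on 'c' 0 → fail=4;  out ∅∪{1}={1}
  n18('cc'): parent n4 fail=0; on 'c' 0 → fail=4;  out ∅∪{1}={1}
  n24('ee'): parent n5 fail=0; on 'e' 0 → fail=5;  out {7}∪∅={7}
  n3('abd'): parent n2 fail=0; on 'd' 0 → fail=13;  out {0}∪∅={0}
  n7('edb'): parent n6 fail=13; on 'b' 13→0 → fail=0;  out ∅∪∅=∅
  n10('ebc'): parent n9 fail=0; on 'c' 0 → fail=4;  out ∅∪{1}={1}
  n15('dcc'): parent n14 fail=4; on 'c' 4 → fail=18;  out ∅∪{1}={1}
  n19('cca'): parent n18 fail=4; on 'a' 4→0 → fail=1;  out {5}∪∅={5}
  n20('abe'): parent n2 fail=0; on 'e' 0 → fail=5;  out ∅∪∅=∅
  n8('edba'): parent n7 fail=0; on 'a' 0 → fail=1;  out {2}∪∅={2}
  n11('ebce'): parent n10 fail=4; on 'e' 4→0 → fail=5;  out ∅∪∅=∅
  n16('dccb'): parent n15 fail=18; on 'b' 18→4→0 → fail=0;  out ∅∪∅=∅
  n21('abea'): parent n20 fail=5; on 'a' 5→0 → fail=1;  out ∅∪∅=∅
  n12('ebcee'): parent n11 fail=5; on 'e' 5 → fail=24;  out {3}∪{7}={3,7}
  n17('dccbc'): parent n16 fail=0; on 'c' 0 → fail=4;  out {4}∪{1}={1,4}
  n22('abeab'): parent n21 fail=1; on 'b' 1 → fail=2;  out ∅∪∅=∅
  n23('abeaba'): parent n22 fail=2; on 'a' 2→0 → fail=1;  out {6}∪∅={6}

Run:
[0] read 'd'  n0⇒n13
[1] read 'e'  n13⇒n5 ·f
[2] read 'c'  n5⇒n4 ·f  → match P1@[2:2]
[3] read 'c'  n4⇒n18  → match P1@[3:3]
[4] read 'c'  n18⇒n18 ·f  → match P1@[4:4]
[5] read 'a'  n18⇒n19  → match P5@[3:5]
[6] read 'e'  n19⇒n5 ·f
[7] read 'd'  n5⇒n6
[8] read 'b'  n6⇒n7
[9] read 'a'  n7⇒n8  → match P2@[6:9]
[10] read 'b'  n8⇒n2 ·f
[11] read 'd'  n2⇒n3  → match P0@[9:11]
[12] read 'c'  n3⇒n14 ·f  → match P1@[12:12]
[13] read 'e'  n14⇒n5 ·f
[14] read 'e'  n5⇒n24  → match P7@[13:14]
[15] read 'a'  n24⇒n1 ·f
[16] read 'c'  n1⇒n4 ·f  → match P1@[16:16]
[17] read 'c'  n4⇒n18  → match P1@[17:17]
[18] read 'a'  n18⇒n19  → match P5@[16:18]
[19] read 'b'  n19⇒n2 ·f
[20] read 'e'  n2⇒n20
[21] read 'a'  n20⇒n21
[22] read 'b'  n21⇒n22
[23] read 'a'  n22⇒n23  → match P6@[18:23]
[24] read 'e'  n23⇒n5 ·f
[25] read 'b'  n5⇒n9
[26] read 'c'  n9⇒n10  → match P1@[26:26]
[27] read 'e'  n10⇒n11
[28] read 'e'  n11⇒n12  → match P3@[24:28],P7@[27:28]
[29] read 'd'  n12⇒n6 ·f
[30] read 'a'  n6⇒n1 ·f
[31] read 'b'  n1⇒n2
[32] read 'd'  n2⇒n3  → match P0@[30:32]
[33] read 'b'  n3⇒n0 ·f
[34] read 'e'  n0⇒n5
[35] read 'a'  n5⇒n1 ·f
[36] read 'b'  n1⇒n2
[37] read 'b'  n2⇒n0 ·f
[38] read 'e'  n0⇒n5
[39] read 'e'  n5⇒n24  → match P7@[38:39]
[40] read 'b'  n24⇒n9 ·f
[41] read 'c'  n9⇒n10  → match P1@[41:41]
[42] read 'e'  n10⇒n11
[43] read 'e'  n11⇒n12  → match P3@[39:43],P7@[42:43]
[44] read 'e'  n12⇒n24 ·f  → match P7@[43:44]
[45] read 'b'  n24⇒n9 ·f
[46] read 'c'  n9⇒n10  → match P1@[46:46]
[47] read 'e'  n10⇒n11
[48] read 'e'  n11⇒n12  → match P3@[44:48],P7@[47:48]
[49] read 'a'  n12⇒n1 ·f
[50] read 'e'  n1⇒n5 ·f
[51] read 'd'  n5⇒n6
[52] read 'b'  n6⇒n7
[53] read 'a'  n7⇒n8  → match P2@[50:53]
[54] read 'c'  n8⇒n4 ·f  → match P1@[54:54]
[55] read 'c'  n4⇒n18  → match P1@[55:55]
[56] read 'a'  n18⇒n19  → match P5@[54:56]
[57] read 'd'  n19⇒n13 ·f
[58] read 'e'  n13⇒n5 ·f
[59] read 'b'  n5⇒n9
[60] read 'c'  n9⇒n10  → match P1@[60:60]
[61] read 'e'  n10⇒n11
[62] read 'e'  n11⇒n12  → match P3@[58:62],P7@[61:62]
[63] read 'b'  n12⇒n9 ·f
[64] read 'e'  n9⇒n5 ·f
[65] read 'b'  n5⇒n9
[66] read 'c'  n9⇒n10  → match P1@[66:66]
[67] read 'e'  n10⇒n11
[68] read 'e'  n11⇒n12  → match P3@[64:68],P7@[67:68]
[69] read 'a'  n12⇒n1 ·f
[70] read 'b'  n1⇒n2
[71] read 'd'  n2⇒n3  → match P0@[69:71]
[72] read 'e'  n3⇒n5 ·f
[73] read 'a'  n5⇒n1 ·f
[74] read 'a'  n1⇒n1 ·f
[75] read 'd'  n1⇒n13 ·f

Result: [[2,1],[3,1],[4,1],[5,5],[9,2],[11,0],[12,1],[14,7],[16,1],[17,1],[18,5],[23,6],[26,1],[28,3],[28,7],[32,0],[39,7],[41,1],[43,3],[43,7],[44,7],[46,1],[48,3],[48,7],[53,2],[54,1],[55,1],[56,5],[60,1],[62,3],[62,7],[66,1],[68,3],[68,7],[71,0]]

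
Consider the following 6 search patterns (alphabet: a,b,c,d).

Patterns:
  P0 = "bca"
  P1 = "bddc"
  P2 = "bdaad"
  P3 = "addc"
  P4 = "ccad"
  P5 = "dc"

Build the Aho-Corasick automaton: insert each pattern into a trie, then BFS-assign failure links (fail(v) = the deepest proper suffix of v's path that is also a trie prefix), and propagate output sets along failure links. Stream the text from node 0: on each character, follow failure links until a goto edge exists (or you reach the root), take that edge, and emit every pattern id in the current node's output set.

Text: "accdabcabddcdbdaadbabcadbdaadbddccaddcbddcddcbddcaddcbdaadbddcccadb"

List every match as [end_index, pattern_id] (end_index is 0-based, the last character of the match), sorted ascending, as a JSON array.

Construct AC machine:
Trie (insert patterns):
  n0 'ε': a→10 b→1 c→14 d→18
  n1 'b': c→2 d→4
  n2 'bc': a→3
  n3 'bca': ·  ←P0
  n4 'bd': a→7 d→5
  n5 'bdd': c→6
  n6 'bddc': ·  ←P1
  n7 'bda': a→8
  n8 'bdaa': d→9
  n9 'bdaad': ·  ←P2
  n10 'a': d→11
  n11 'ad': d→12
  n12 'add': c→13
  n13 'addc': ·  ←P3
  n14 'c': c→15
  n15 'cc': a→16
  n16 'cca': d→17
  n17 'ccad': ·  ←P4
  n18 'd': c→19
  n19 'dc': ·  ←P5

BFS fail/out derivation:
  n1('b'): parent n0 fail=0; on 'b' 0 → fail=0;  out ∅∪∅=∅
  n10('a'): parent n0 fail=0; on 'a' 0 → fail=0;  out ∅∪∅=∅
  n14('c'): parent n0 fail=0; on 'c' 0 → fail=0;  out ∅∪∅=∅
  n18('d'): parent n0 fail=0; on 'd' 0 → fail=0;  out ∅∪∅=∅
  n2('bc'): parent n1 fail=0; on 'c' 0 → fail=14;  out ∅∪∅=∅
  n4('bd'): parent n1 fail=0; on 'd' 0 → fail=18;  out ∅∪∅=∅
  n11('ad'): parent n10 fail=0; on 'd' 0 → fail=18;  out ∅∪∅=∅
  n15('cc'): parent n14 fail=0; on 'c' 0 → fail=14;  out ∅∪∅=∅
  n19('dc'): parent n18 fail=0; on 'c' 0 → fail=14;  out {5}∪∅={5}
  n3('bca'): parent n2 fail=14; on 'a' 14→0 → fail=10;  out {0}∪∅={0}
  n5('bdd'): parent n4 fail=18; on 'd' 18→0 → fail=18;  out ∅∪∅=∅
  n7('bda'): parent n4 fail=18; on 'a' 18→0 → fail=10;  out ∅∪∅=∅
  n12('add'): parent n11 fail=18; on 'd' 18→0 → fail=18;  out ∅∪∅=∅
  n16('cca'): parent n15 fail=14; on 'a' 14→0 → fail=10;  out ∅∪∅=∅
  n6('bddc'): parent n5 fail=18; on 'c' 18 → fail=19;  out {1}∪{5}={1,5}
  n8('bdaa'): parent n7 fail=10; on 'a' 10→0 → fail=10;  out ∅∪∅=∅
  n13('addc'): parent n12 fail=18; on 'c' 18 → fail=19;  out {3}∪{5}={3,5}
  n17('ccad'): parent n16 fail=10; on 'd' 10 → fail=11;  out {4}∪∅={4}
  n9('bdaad'): parent n8 fail=10; on 'd' 10 → fail=11;  out {2}∪∅={2}

Scan:
pos 0 'a': at 10
pos 1 'c': at 14 (fail-walked)
pos 2 'c': at 15
pos 3 'd': at 18 (fail-walked)
pos 4 'a': at 10 (fail-walked)
pos 5 'b': at 1 (fail-walked)
pos 6 'c': at 2
pos 7 'a': at 3  emit P0@[5:7]
pos 8 'b': at 1 (fail-walked)
pos 9 'd': at 4
pos 10 'd': at 5
pos 11 'c': at 6  emit P1@[8:11],P5@[10:11]
pos 12 'd': at 18 (fail-walked)
pos 13 'b': at 1 (fail-walked)
pos 14 'd': at 4
pos 15 'a': at 7
pos 16 'a': at 8
pos 17 'd': at 9  emit P2@[13:17]
pos 18 'b': at 1 (fail-walked)
pos 19 'a': at 10 (fail-walked)
pos 20 'b': at 1 (fail-walked)
pos 21 'c': at 2
pos 22 'a': at 3  emit P0@[20:22]
pos 23 'd': at 11 (fail-walked)
pos 24 'b': at 1 (fail-walked)
pos 25 'd': at 4
pos 26 'a': at 7
pos 27 'a': at 8
pos 28 'd': at 9  emit P2@[24:28]
pos 29 'b': at 1 (fail-walked)
pos 30 'd': at 4
pos 31 'd': at 5
pos 32 'c': at 6  emit P1@[29:32],P5@[31:32]
pos 33 'c': at 15 (fail-walked)
pos 34 'a': at 16
pos 35 'd': at 17  emit P4@[32:35]
pos 36 'd': at 12 (fail-walked)
pos 37 'c': at 13  emit P3@[34:37],P5@[36:37]
pos 38 'b': at 1 (fail-walked)
pos 39 'd': at 4
pos 40 'd': at 5
pos 41 'c': at 6  emit P1@[38:41],P5@[40:41]
pos 42 'd': at 18 (fail-walked)
pos 43 'd': at 18 (fail-walked)
pos 44 'c': at 19  emit P5@[43:44]
pos 45 'b': at 1 (fail-walked)
pos 46 'd': at 4
pos 47 'd': at 5
pos 48 'c': at 6  emit P1@[45:48],P5@[47:48]
pos 49 'a': at 10 (fail-walked)
pos 50 'd': at 11
pos 51 'd': at 12
pos 52 'c': at 13  emit P3@[49:52],P5@[51:52]
pos 53 'b': at 1 (fail-walked)
pos 54 'd': at 4
pos 55 'a': at 7
pos 56 'a': at 8
pos 57 'd': at 9  emit P2@[53:57]
pos 58 'b': at 1 (fail-walked)
pos 59 'd': at 4
pos 60 'd': at 5
pos 61 'c': at 6  emit P1@[58:61],P5@[60:61]
pos 62 'c': at 15 (fail-walked)
pos 63 'c': at 15 (fail-walked)
pos 64 'a': at 16
pos 65 'd': at 17  emit P4@[62:65]
pos 66 'b': at 1 (fail-walked)

Matches: [[7,0],[11,1],[11,5],[17,2],[22,0],[28,2],[32,1],[32,5],[35,4],[37,3],[37,5],[41,1],[41,5],[44,5],[48,1],[48,5],[52,3],[52,5],[57,2],[61,1],[61,5],[65,4]]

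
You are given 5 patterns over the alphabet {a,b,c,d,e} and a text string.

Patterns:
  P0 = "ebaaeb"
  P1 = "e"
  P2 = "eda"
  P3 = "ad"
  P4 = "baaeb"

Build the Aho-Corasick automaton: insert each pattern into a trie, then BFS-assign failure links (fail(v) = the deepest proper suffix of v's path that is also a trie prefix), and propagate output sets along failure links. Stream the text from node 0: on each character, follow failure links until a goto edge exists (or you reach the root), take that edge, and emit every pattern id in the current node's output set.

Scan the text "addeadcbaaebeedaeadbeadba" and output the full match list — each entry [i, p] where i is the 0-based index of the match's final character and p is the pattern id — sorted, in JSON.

Build automaton:
Trie (insert patterns):
  n0 'ε': a→9 b→11 e→1
  n1 'e': b→2 d→7  [P1 ends]
  n2 'eb': a→3
  n3 'eba': a→4
  n4 'ebaa': e→5
  n5 'ebaae': b→6
  n6 'ebaaeb': ·  [P0 ends]
  n7 'ed': a→8
  n8 'eda': ·  [P2 ends]
  n9 'a': d→10
  n10 'ad': ·  [P3 ends]
  n11 'b': a→12
  n12 'ba': a→13
  n13 'baa': e→14
  n14 'baae': b→15
  n15 'baaeb': ·  [P4 ends]

BFS fail/out derivation:
  fail(1) 'e': from fail(0)=0 chase 'e': 0 ⇒ 0;  out={1}∪out(0)={1}
  fail(9) 'a': from fail(0)=0 chase 'a': 0 ⇒ 0;  out=∅∪out(0)=∅
  fail(11) 'b': from fail(0)=0 chase 'b': 0 ⇒ 0;  out=∅∪out(0)=∅
  fail(2) 'eb': from fail(1)=0 chase 'b': 0 ⇒ 11;  out=∅∪out(11)=∅
  fail(7) 'ed': from fail(1)=0 chase 'd': 0 ⇒ 0;  out=∅∪out(0)=∅
  fail(10) 'ad': from fail(9)=0 chase 'd': 0 ⇒ 0;  out={3}∪out(0)={3}
  fail(12) 'ba': from fail(11)=0 chase 'a': 0 ⇒ 9;  out=∅∪out(9)=∅
  fail(3) 'eba': from fail(2)=11 chase 'a': 11 ⇒ 12;  out=∅∪out(12)=∅
  fail(8) 'eda': from fail(7)=0 chase 'a': 0 ⇒ 9;  out={2}∪out(9)={2}
  fail(13) 'baa': from fail(12)=9 chase 'a': 9→0 ⇒ 9;  out=∅∪out(9)=∅
  fail(4) 'ebaa': from fail(3)=12 chase 'a': 12 ⇒ 13;  out=∅∪out(13)=∅
  fail(14) 'baae': from fail(13)=9 chase 'e': 9→0 ⇒ 1;  out=∅∪out(1)={1}
  fail(5) 'ebaae': from fail(4)=13 chase 'e': 13 ⇒ 14;  out=∅∪out(14)={1}
  fail(15) 'baaeb': from fail(14)=1 chase 'b': 1 ⇒ 2;  out={4}∪out(2)={4}
  fail(6) 'ebaaeb': from fail(5)=14 chase 'b': 14 ⇒ 15;  out={0}∪out(15)={0,4}

Run:
[0] read 'a'  n0⇒n9
[1] read 'd'  n9⇒n10  emit P3@[0:1]
[2] read 'd'  n10⇒n0 ·f
[3] read 'e'  n0⇒n1  emit P1@[3:3]
[4] read 'a'  n1⇒n9 ·f
[5] read 'd'  n9⇒n10  emit P3@[4:5]
[6] read 'c'  n10⇒n0 ·f
[7] read 'b'  n0⇒n11
[8] read 'a'  n11⇒n12
[9] read 'a'  n12⇒n13
[10] read 'e'  n13⇒n14  emit P1@[10:10]
[11] read 'b'  n14⇒n15  emit P4@[7:11]
[12] read 'e'  n15⇒n1 ·f  emit P1@[12:12]
[13] read 'e'  n1⇒n1 ·f  emit P1@[13:13]
[14] read 'd'  n1⇒n7
[15] read 'a'  n7⇒n8  emit P2@[13:15]
[16] read 'e'  n8⇒n1 ·f  emit P1@[16:16]
[17] read 'a'  n1⇒n9 ·f
[18] read 'd'  n9⇒n10  emit P3@[17:18]
[19] read 'b'  n10⇒n11 ·f
[20] read 'e'  n11⇒n1 ·f  emit P1@[20:20]
[21] read 'a'  n1⇒n9 ·f
[22] read 'd'  n9⇒n10  emit P3@[21:22]
[23] read 'b'  n10⇒n11 ·f
[24] read 'a'  n11⇒n12

Matches: [[1,3],[3,1],[5,3],[10,1],[11,4],[12,1],[13,1],[15,2],[16,1],[18,3],[20,1],[22,3]]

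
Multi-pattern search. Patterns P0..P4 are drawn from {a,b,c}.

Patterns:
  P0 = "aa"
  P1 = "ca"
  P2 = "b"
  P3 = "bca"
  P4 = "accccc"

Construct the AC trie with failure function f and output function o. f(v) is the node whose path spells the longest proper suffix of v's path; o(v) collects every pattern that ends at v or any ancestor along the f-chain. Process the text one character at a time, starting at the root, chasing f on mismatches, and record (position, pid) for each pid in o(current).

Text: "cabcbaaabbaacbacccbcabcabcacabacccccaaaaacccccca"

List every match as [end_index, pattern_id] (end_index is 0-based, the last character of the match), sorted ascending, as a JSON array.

Build:
Trie nodes:
  n0 'ε': a→1 b→5 c→3
  n1 'a': a→2 c→8
  n2 'aa': ·  ←P0
  n3 'c': a→4
  n4 'ca': ·  ←P1
  n5 'b': c→6  ←P2
  n6 'bc': a→7
  n7 'bca': ·  ←P3
  n8 'ac': c→9
  n9 'acc': c→10
  n10 'accc': c→11
  n11 'acccc': c→12
  n12 'accccc': ·  ←P4

Failure links (BFS by depth):
  fail(1) 'a': from fail(0)=0 chase 'a': 0 ⇒ 0;  out=∅∪out(0)=∅
  fail(3) 'c': from fail(0)=0 chase 'c': 0 ⇒ 0;  out=∅∪out(0)=∅
  fail(5) 'b': from fail(0)=0 chase 'b': 0 ⇒ 0;  out={2}∪out(0)={2}
  fail(2) 'aa': from fail(1)=0 chase 'a': 0 ⇒ 1;  out={0}∪out(1)={0}
  fail(4) 'ca': from fail(3)=0 chase 'a': 0 ⇒ 1;  out={1}∪out(1)={1}
  fail(6) 'bc': from fail(5)=0 chase 'c': 0 ⇒ 3;  out=∅∪out(3)=∅
  fail(8) 'ac': from fail(1)=0 chase 'c': 0 ⇒ 3;  out=∅∪out(3)=∅
  fail(7) 'bca': from fail(6)=3 chase 'a': 3 ⇒ 4;  out={3}∪out(4)={1,3}
  fail(9) 'acc': from fail(8)=3 chase 'c': 3→0 ⇒ 3;  out=∅∪out(3)=∅
  fail(10) 'accc': from fail(9)=3 chase 'c': 3→0 ⇒ 3;  out=∅∪out(3)=∅
  fail(11) 'acccc': from fail(10)=3 chase 'c': 3→0 ⇒ 3;  out=∅∪out(3)=∅
  fail(12) 'accccc': from fail(11)=3 chase 'c': 3→0 ⇒ 3;  out={4}∪out(3)={4}

Scan:
pos 0 'c': at 3
pos 1 'a': at 4  emit P1@[0:1]
pos 2 'b': at 5 (fail-walked)  emit P2@[2:2]
pos 3 'c': at 6
pos 4 'b': at 5 (fail-walked)  emit P2@[4:4]
pos 5 'a': at 1 (fail-walked)
pos 6 'a': at 2  emit P0@[5:6]
pos 7 'a': at 2 (fail-walked)  emit P0@[6:7]
pos 8 'b': at 5 (fail-walked)  emit P2@[8:8]
pos 9 'b': at 5 (fail-walked)  emit P2@[9:9]
pos 10 'a': at 1 (fail-walked)
pos 11 'a': at 2  emit P0@[10:11]
pos 12 'c': at 8 (fail-walked)
pos 13 'b': at 5 (fail-walked)  emit P2@[13:13]
pos 14 'a': at 1 (fail-walked)
pos 15 'c': at 8
pos 16 'c': at 9
pos 17 'c': at 10
pos 18 'b': at 5 (fail-walked)  emit P2@[18:18]
pos 19 'c': at 6
pos 20 'a': at 7  emit P1@[19:20],P3@[18:20]
pos 21 'b': at 5 (fail-walked)  emit P2@[21:21]
pos 22 'c': at 6
pos 23 'a': at 7  emit P1@[22:23],P3@[21:23]
pos 24 'b': at 5 (fail-walked)  emit P2@[24:24]
pos 25 'c': at 6
pos 26 'a': at 7  emit P1@[25:26],P3@[24:26]
pos 27 'c': at 8 (fail-walked)
pos 28 'a': at 4 (fail-walked)  emit P1@[27:28]
pos 29 'b': at 5 (fail-walked)  emit P2@[29:29]
pos 30 'a': at 1 (fail-walked)
pos 31 'c': at 8
pos 32 'c': at 9
pos 33 'c': at 10
pos 34 'c': at 11
pos 35 'c': at 12  emit P4@[30:35]
pos 36 'a': at 4 (fail-walked)  emit P1@[35:36]
pos 37 'a': at 2 (fail-walked)  emit P0@[36:37]
pos 38 'a': at 2 (fail-walked)  emit P0@[37:38]
pos 39 'a': at 2 (fail-walked)  emit P0@[38:39]
pos 40 'a': at 2 (fail-walked)  emit P0@[39:40]
pos 41 'c': at 8 (fail-walked)
pos 42 'c': at 9
pos 43 'c': at 10
pos 44 'c': at 11
pos 45 'c': at 12  emit P4@[40:45]
pos 46 'c': at 3 (fail-walked)
pos 47 'a': at 4  emit P1@[46:47]

Result: [[1,1],[2,2],[4,2],[6,0],[7,0],[8,2],[9,2],[11,0],[13,2],[18,2],[20,1],[20,3],[21,2],[23,1],[23,3],[24,2],[26,1],[26,3],[28,1],[29,2],[35,4],[36,1],[37,0],[38,0],[39,0],[40,0],[45,4],[47,1]]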